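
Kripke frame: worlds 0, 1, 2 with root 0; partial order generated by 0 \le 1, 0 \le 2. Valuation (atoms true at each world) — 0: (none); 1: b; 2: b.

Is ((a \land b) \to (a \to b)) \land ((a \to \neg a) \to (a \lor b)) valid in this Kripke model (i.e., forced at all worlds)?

Not every world: 0 \nVdash ((a \land b) \to (a \to b)) \land ((a \to \neg a) \to (a \lor b)).
0 \nVdash ((a \land b) \to (a \to b)) \land ((a \to \neg a) \to (a \lor b)) since 0 fails (a \to \neg a) \to (a \lor b).

No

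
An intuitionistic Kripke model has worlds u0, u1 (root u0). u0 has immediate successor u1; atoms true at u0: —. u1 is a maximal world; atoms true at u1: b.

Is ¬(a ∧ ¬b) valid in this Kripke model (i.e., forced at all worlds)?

u0 ⊩ ¬(a ∧ ¬b): no world accessible from u0 forces a ∧ ¬b.
Since the root u0 forces ¬(a ∧ ¬b) and forcing is persistent (monotone upward), every world forces it.

Yes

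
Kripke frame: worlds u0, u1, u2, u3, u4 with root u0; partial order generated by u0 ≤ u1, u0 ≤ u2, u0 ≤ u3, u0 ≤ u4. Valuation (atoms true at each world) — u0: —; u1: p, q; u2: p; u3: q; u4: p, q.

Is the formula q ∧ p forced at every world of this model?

Not every world: u0 ⊮ q ∧ p.
u0 ⊮ q ∧ p since u0 fails q.

No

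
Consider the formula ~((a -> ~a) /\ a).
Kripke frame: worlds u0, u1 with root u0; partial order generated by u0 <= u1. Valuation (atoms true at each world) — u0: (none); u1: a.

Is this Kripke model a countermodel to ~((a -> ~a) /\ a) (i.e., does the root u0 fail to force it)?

No

u0 ||- ~((a -> ~a) /\ a): no world accessible from u0 forces (a -> ~a) /\ a.
So the root u0 forces ~((a -> ~a) /\ a); the model is not a countermodel.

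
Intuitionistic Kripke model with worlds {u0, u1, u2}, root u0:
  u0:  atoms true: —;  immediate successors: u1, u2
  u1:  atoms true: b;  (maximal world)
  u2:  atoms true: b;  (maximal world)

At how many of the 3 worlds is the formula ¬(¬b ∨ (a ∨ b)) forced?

u0: does not force it — u0 ⊮ ¬(¬b ∨ (a ∨ b)) since u1 is accessible from u0 and u1 ⊩ ¬b ∨ (a ∨ b).
u1: does not force it — u1 ⊮ ¬(¬b ∨ (a ∨ b)) since u1 is accessible from u1 and u1 ⊩ ¬b ∨ (a ∨ b).
u2: does not force it.
Worlds forcing the formula: { }.

0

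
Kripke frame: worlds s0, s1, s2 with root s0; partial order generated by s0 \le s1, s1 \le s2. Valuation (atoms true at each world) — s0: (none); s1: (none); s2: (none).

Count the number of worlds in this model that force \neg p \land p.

s0: does not force it — s0 \nVdash \neg p \land p since s0 fails p.
s1: does not force it — s1 \nVdash \neg p \land p since s1 fails p.
s2: does not force it — s2 \nVdash \neg p \land p since s2 fails p.
Worlds forcing the formula: { }.

0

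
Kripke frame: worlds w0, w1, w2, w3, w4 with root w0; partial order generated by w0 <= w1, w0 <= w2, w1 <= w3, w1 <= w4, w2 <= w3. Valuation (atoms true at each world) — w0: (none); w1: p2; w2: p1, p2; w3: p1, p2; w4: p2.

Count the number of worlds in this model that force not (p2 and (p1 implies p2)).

w0: does not force it — w0 does not force not (p2 and (p1 implies p2)) since w1 is accessible from w0 and w1 forces p2 and (p1 implies p2).
w1: does not force it — w1 does not force not (p2 and (p1 implies p2)) since w1 is accessible from w1 and w1 forces p2 and (p1 implies p2).
w2: does not force it.
w3: does not force it.
w4: does not force it.
Worlds forcing the formula: { }.

0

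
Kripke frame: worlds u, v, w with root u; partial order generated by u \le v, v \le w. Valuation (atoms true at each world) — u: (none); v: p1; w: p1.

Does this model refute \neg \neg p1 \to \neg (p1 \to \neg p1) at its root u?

No

u \Vdash \neg \neg p1 \to \neg (p1 \to \neg p1): every world accessible from u that forces \neg \neg p1 (namely u, v, w) also forces \neg (p1 \to \neg p1).
So the root u forces \neg \neg p1 \to \neg (p1 \to \neg p1); the model is not a countermodel.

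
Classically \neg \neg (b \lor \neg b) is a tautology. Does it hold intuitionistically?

This is the double negation of excluded middle, which is intuitionistically derivable.
Assuming \neg (b \lor \neg b): from b we'd get b \lor \neg b, so \neg b; but then b \lor \neg b again — contradiction. Hence \neg \neg (b \lor \neg b).

Yes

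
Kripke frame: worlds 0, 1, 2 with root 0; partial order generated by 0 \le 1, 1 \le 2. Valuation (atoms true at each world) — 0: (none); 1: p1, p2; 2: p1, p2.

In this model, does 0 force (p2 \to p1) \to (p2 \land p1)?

No

0 \nVdash (p2 \to p1) \to (p2 \land p1): already at 0 itself, 0 \Vdash p2 \to p1 but 0 \nVdash p2 \land p1.
0 \nVdash p2 \land p1 since 0 fails p2.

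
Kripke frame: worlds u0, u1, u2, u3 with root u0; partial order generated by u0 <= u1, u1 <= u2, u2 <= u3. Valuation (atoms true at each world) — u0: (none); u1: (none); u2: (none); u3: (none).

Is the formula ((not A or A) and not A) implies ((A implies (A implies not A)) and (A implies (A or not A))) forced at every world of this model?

u0 forces ((not A or A) and not A) implies ((A implies (A implies not A)) and (A implies (A or not A))): every world accessible from u0 that forces (not A or A) and not A (namely u0, u1, u2, u3) also forces (A implies (A implies not A)) and (A implies (A or not A)).
Since the root u0 forces ((not A or A) and not A) implies ((A implies (A implies not A)) and (A implies (A or not A))) and forcing is persistent (monotone upward), every world forces it.

Yes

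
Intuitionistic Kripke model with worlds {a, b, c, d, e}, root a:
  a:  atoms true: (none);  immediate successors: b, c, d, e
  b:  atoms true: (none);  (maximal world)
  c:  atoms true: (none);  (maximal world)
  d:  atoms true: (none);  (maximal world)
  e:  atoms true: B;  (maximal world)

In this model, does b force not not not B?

Yes

b forces not not not B: no world accessible from b forces not not B.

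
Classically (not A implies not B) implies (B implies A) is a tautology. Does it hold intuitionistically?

This is the converse of contraposition, which is not intuitionistically valid.
A Kripke countermodel: worlds 0, 1; order generated by 0 <= 1; atoms true at each world — 0:{B}; 1:{A,B}.
0 does not force (not A implies not B) implies (B implies A): already at 0 itself, 0 forces not A implies not B but 0 does not force B implies A.
0 does not force B implies A: already at 0 itself, 0 forces B but 0 does not force A.
0 lacks atom A, so 0 does not force A.
So the root 0 does not force the formula.

No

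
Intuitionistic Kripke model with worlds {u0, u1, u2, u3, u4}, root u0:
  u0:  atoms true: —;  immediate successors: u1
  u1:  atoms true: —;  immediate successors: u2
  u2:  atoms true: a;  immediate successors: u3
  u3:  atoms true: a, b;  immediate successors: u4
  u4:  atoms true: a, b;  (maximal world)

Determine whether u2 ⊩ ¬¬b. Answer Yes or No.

Yes

u2 ⊩ ¬¬b: no world accessible from u2 forces ¬b.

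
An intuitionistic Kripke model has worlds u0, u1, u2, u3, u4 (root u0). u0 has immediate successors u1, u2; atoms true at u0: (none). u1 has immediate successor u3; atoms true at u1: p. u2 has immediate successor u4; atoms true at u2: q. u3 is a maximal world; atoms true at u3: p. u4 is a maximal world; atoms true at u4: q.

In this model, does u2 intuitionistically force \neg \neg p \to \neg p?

u2 \Vdash \neg \neg p \to \neg p vacuously: no world accessible from u2 forces the antecedent \neg \neg p.

Yes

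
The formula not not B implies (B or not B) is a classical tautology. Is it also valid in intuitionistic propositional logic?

No

This is a variant of double-negation elimination (deriving excluded middle from double negation), which is not intuitionistically valid.
A Kripke countermodel: worlds u0, u1; order generated by u0 <= u1; atoms true at each world — u0:{}; u1:{B}.
u0 does not force not not B implies (B or not B): already at u0 itself, u0 forces not not B but u0 does not force B or not B.
u0 does not force B or not B: neither disjunct is forced at u0.
u0 lacks atom B, so u0 does not force B.
So the root u0 does not force the formula.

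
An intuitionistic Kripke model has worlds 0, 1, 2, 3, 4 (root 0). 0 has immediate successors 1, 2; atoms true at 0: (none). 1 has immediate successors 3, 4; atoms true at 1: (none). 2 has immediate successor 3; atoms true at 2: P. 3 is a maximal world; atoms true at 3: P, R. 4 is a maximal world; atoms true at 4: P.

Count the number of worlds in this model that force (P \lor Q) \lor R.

3

0: does not force it — 0 \nVdash (P \lor Q) \lor R: neither disjunct is forced at 0.
1: does not force it — 1 \nVdash (P \lor Q) \lor R: neither disjunct is forced at 1.
2: forces it.
3: forces it.
4: forces it.
Worlds forcing the formula: {2, 3, 4}.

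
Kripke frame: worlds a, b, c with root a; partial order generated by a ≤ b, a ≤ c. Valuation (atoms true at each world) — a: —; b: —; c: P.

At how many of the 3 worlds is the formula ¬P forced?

1

a: does not force it — a ⊮ ¬P since c is accessible from a and c ⊩ P.
b: forces it.
c: does not force it — c ⊮ ¬P since c is accessible from c and c ⊩ P.
Worlds forcing the formula: {b}.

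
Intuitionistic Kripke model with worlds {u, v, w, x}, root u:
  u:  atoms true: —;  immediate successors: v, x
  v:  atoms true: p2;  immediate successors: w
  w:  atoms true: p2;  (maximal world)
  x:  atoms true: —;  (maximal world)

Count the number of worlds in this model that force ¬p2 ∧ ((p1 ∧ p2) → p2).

1

u: does not force it — u ⊮ ¬p2 ∧ ((p1 ∧ p2) → p2) since u fails ¬p2.
v: does not force it.
w: does not force it.
x: forces it.
Worlds forcing the formula: {x}.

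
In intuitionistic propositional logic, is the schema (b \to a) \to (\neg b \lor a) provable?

This is the material-implication-as-disjunction principle, which is not intuitionistically valid.
A Kripke countermodel: worlds w0, w1; order generated by w0 \le w1; atoms true at each world — w0:{}; w1:{a,b}.
w0 \nVdash (b \to a) \to (\neg b \lor a): already at w0 itself, w0 \Vdash b \to a but w0 \nVdash \neg b \lor a.
w0 \nVdash \neg b \lor a: neither disjunct is forced at w0.
w0 \nVdash \neg b since w1 is accessible from w0 and w1 \Vdash b.
So the root w0 does not force the formula.

No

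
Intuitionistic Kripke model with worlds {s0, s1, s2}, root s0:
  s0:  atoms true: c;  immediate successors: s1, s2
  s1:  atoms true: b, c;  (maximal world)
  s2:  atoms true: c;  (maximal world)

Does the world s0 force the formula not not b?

No

s0 does not force not not b since s2 is accessible from s0 and s2 forces not b.
s2 forces not b: no world accessible from s2 forces b.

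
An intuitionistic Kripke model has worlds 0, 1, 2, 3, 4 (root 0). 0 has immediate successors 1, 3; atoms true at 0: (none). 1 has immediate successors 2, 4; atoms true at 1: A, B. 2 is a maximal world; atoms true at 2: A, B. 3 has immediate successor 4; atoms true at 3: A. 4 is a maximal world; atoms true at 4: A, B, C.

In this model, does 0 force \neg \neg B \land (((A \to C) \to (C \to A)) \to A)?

0 \nVdash \neg \neg B \land (((A \to C) \to (C \to A)) \to A) since 0 fails ((A \to C) \to (C \to A)) \to A.

No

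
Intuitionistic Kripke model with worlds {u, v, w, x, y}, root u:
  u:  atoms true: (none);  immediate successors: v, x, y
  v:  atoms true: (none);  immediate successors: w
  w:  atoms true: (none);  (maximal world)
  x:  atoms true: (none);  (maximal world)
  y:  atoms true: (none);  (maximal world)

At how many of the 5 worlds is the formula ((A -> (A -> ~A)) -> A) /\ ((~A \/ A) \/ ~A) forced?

u: does not force it — u ||-/- ((A -> (A -> ~A)) -> A) /\ ((~A \/ A) \/ ~A) since u fails (A -> (A -> ~A)) -> A.
v: does not force it — v ||-/- ((A -> (A -> ~A)) -> A) /\ ((~A \/ A) \/ ~A) since v fails (A -> (A -> ~A)) -> A.
w: does not force it.
x: does not force it.
y: does not force it.
Worlds forcing the formula: { }.

0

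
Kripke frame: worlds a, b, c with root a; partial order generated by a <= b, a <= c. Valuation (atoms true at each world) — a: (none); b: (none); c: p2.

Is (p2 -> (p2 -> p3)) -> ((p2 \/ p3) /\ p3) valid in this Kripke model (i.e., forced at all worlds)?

No

Not every world: a ||-/- (p2 -> (p2 -> p3)) -> ((p2 \/ p3) /\ p3).
a ||-/- (p2 -> (p2 -> p3)) -> ((p2 \/ p3) /\ p3): at the accessible world b, b ||- p2 -> (p2 -> p3) but b ||-/- (p2 \/ p3) /\ p3.
b ||-/- (p2 \/ p3) /\ p3 since b fails p2 \/ p3.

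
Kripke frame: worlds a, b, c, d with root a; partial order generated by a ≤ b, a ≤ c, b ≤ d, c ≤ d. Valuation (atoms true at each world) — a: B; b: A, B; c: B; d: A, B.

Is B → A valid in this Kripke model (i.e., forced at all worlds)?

No

Not every world: a ⊮ B → A.
a ⊮ B → A: already at a itself, a ⊩ B but a ⊮ A.
a lacks atom A, so a ⊮ A.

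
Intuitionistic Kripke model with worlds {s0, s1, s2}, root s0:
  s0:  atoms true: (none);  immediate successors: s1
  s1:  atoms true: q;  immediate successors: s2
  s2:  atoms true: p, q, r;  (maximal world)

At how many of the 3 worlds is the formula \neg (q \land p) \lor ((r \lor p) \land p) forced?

1

s0: does not force it — s0 \nVdash \neg (q \land p) \lor ((r \lor p) \land p): neither disjunct is forced at s0.
s1: does not force it — s1 \nVdash \neg (q \land p) \lor ((r \lor p) \land p): neither disjunct is forced at s1.
s2: forces it.
Worlds forcing the formula: {s2}.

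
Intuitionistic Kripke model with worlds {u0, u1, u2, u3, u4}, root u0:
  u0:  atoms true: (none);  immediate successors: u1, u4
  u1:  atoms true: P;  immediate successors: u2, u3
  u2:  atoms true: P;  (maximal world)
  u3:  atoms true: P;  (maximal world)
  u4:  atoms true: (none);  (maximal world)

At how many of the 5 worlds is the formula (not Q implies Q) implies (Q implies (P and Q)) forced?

u0: forces it.
u1: forces it.
u2: forces it.
u3: forces it.
u4: forces it.
Worlds forcing the formula: {u0, u1, u2, u3, u4}.

5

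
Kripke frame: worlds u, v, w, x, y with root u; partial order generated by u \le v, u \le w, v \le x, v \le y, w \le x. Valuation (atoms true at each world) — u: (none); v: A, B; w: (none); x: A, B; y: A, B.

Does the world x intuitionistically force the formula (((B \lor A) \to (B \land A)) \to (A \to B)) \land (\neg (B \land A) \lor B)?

x \Vdash (((B \lor A) \to (B \land A)) \to (A \to B)) \land (\neg (B \land A) \lor B) since x forces both conjuncts.

Yes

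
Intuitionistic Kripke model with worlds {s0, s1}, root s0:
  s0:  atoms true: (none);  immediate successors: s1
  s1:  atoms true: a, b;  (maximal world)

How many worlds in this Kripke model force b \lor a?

1

s0: does not force it — s0 \nVdash b \lor a: neither disjunct is forced at s0.
s1: forces it.
Worlds forcing the formula: {s1}.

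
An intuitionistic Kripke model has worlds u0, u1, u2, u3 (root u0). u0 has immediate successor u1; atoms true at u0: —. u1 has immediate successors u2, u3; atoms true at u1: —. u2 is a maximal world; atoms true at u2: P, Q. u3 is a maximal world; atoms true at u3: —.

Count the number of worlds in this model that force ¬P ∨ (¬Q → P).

u0: does not force it — u0 ⊮ ¬P ∨ (¬Q → P): neither disjunct is forced at u0.
u1: does not force it.
u2: forces it.
u3: forces it.
Worlds forcing the formula: {u2, u3}.

2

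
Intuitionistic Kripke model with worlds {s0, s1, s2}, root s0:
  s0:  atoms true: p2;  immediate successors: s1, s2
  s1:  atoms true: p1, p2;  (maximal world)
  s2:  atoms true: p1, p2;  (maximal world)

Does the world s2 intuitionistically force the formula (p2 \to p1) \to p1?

s2 \Vdash (p2 \to p1) \to p1: every world accessible from s2 that forces p2 \to p1 (namely s2) also forces p1.

Yes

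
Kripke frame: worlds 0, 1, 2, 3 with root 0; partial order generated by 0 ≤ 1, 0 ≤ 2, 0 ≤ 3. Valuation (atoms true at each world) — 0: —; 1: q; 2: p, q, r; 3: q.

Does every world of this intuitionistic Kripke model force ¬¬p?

Not every world: 0 ⊮ ¬¬p.
0 ⊮ ¬¬p since 1 is accessible from 0 and 1 ⊩ ¬p.
1 ⊩ ¬p: no world accessible from 1 forces p.

No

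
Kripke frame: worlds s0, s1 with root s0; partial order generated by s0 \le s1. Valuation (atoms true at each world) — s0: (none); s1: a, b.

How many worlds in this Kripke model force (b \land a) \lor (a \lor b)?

s0: does not force it — s0 \nVdash (b \land a) \lor (a \lor b): neither disjunct is forced at s0.
s1: forces it.
Worlds forcing the formula: {s1}.

1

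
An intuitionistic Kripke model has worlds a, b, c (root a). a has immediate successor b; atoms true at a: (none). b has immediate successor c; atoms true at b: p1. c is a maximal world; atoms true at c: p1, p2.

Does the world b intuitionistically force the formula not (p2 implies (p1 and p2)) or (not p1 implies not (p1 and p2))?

b forces not (p2 implies (p1 and p2)) or (not p1 implies not (p1 and p2)) via the disjunct not p1 implies not (p1 and p2).

Yes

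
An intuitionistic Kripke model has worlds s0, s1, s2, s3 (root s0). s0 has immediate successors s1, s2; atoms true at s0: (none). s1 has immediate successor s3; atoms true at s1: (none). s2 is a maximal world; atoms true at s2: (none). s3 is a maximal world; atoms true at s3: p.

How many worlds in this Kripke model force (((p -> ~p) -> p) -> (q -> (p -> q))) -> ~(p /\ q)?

s0: forces it.
s1: forces it.
s2: forces it.
s3: forces it.
Worlds forcing the formula: {s0, s1, s2, s3}.

4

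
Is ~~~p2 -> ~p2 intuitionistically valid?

This is triple-negation reduction, which is intuitionistically derivable.
Assume ~~~p2 and suppose p2. Then ~~p2 (double-negation introduction), contradicting ~~~p2. So ~p2.

Yes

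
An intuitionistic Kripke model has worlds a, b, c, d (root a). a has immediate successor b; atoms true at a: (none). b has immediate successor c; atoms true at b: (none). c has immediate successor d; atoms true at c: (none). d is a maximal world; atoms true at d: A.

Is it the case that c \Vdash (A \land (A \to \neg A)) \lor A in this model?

No

c \nVdash (A \land (A \to \neg A)) \lor A: neither disjunct is forced at c.
c \nVdash A \land (A \to \neg A) since c fails A.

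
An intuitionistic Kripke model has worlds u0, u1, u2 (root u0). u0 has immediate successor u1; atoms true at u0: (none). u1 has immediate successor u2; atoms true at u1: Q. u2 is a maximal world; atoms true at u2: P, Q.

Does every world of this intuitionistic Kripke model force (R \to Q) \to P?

Not every world: u0 \nVdash (R \to Q) \to P.
u0 \nVdash (R \to Q) \to P: already at u0 itself, u0 \Vdash R \to Q but u0 \nVdash P.
u0 lacks atom P, so u0 \nVdash P.

No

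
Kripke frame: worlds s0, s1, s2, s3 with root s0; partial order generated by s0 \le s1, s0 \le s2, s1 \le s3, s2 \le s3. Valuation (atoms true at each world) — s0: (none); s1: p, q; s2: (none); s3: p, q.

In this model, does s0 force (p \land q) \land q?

s0 \nVdash (p \land q) \land q since s0 fails p \land q.

No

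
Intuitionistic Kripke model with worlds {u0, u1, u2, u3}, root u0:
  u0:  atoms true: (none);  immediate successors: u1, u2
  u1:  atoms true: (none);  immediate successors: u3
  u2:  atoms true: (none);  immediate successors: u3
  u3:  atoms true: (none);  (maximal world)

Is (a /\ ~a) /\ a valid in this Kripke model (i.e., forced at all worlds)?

Not every world: u0 ||-/- (a /\ ~a) /\ a.
u0 ||-/- (a /\ ~a) /\ a since u0 fails a /\ ~a.

No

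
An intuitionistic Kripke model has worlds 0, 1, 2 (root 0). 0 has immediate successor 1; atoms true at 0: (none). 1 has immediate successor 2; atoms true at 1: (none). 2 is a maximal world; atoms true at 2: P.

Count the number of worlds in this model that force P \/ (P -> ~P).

1

0: does not force it — 0 ||-/- P \/ (P -> ~P): neither disjunct is forced at 0.
1: does not force it — 1 ||-/- P \/ (P -> ~P): neither disjunct is forced at 1.
2: forces it.
Worlds forcing the formula: {2}.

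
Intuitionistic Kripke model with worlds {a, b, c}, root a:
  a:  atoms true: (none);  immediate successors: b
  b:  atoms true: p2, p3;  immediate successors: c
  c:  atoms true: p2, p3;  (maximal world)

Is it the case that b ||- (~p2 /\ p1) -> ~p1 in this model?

b ||- (~p2 /\ p1) -> ~p1 vacuously: no world accessible from b forces the antecedent ~p2 /\ p1.

Yes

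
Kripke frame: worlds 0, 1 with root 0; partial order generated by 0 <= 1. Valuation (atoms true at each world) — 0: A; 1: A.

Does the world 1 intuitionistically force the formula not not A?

Yes

1 forces not not A: no world accessible from 1 forces not A.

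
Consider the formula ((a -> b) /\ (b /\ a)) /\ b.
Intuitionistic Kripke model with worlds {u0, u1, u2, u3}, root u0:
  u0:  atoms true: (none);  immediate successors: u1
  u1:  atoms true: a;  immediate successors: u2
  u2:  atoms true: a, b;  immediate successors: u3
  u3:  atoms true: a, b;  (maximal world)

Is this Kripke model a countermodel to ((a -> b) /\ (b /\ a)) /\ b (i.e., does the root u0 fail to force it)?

u0 ||-/- ((a -> b) /\ (b /\ a)) /\ b since u0 fails (a -> b) /\ (b /\ a).
So the root u0 does not force ((a -> b) /\ (b /\ a)) /\ b; the model is a countermodel.

Yes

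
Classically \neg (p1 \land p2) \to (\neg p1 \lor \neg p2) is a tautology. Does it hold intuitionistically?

This is the constructively invalid direction of De Morgan's law for conjunction, which is not intuitionistically valid.
A Kripke countermodel: worlds u0, u1, u2; order generated by u0 \le u1, u0 \le u2; atoms true at each world — u0:{}; u1:{p1}; u2:{p2}.
u0 \nVdash \neg (p1 \land p2) \to (\neg p1 \lor \neg p2): already at u0 itself, u0 \Vdash \neg (p1 \land p2) but u0 \nVdash \neg p1 \lor \neg p2.
u0 \nVdash \neg p1 \lor \neg p2: neither disjunct is forced at u0.
u0 \nVdash \neg p1 since u1 is accessible from u0 and u1 \Vdash p1.
So the root u0 does not force the formula.

No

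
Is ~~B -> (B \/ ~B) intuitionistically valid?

This is a variant of double-negation elimination (deriving excluded middle from double negation), which is not intuitionistically valid.
A Kripke countermodel: worlds s0, s1; order generated by s0 <= s1; atoms true at each world — s0:{}; s1:{B}.
s0 ||-/- ~~B -> (B \/ ~B): already at s0 itself, s0 ||- ~~B but s0 ||-/- B \/ ~B.
s0 ||-/- B \/ ~B: neither disjunct is forced at s0.
s0 lacks atom B, so s0 ||-/- B.
So the root s0 does not force the formula.

No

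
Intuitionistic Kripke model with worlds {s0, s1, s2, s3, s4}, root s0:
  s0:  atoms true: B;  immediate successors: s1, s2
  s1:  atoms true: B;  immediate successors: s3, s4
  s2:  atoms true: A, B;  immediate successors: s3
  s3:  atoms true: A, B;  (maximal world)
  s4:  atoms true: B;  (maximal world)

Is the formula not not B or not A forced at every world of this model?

s0 forces not not B or not A via the disjunct not not B.
Since the root s0 forces not not B or not A and forcing is persistent (monotone upward), every world forces it.

Yes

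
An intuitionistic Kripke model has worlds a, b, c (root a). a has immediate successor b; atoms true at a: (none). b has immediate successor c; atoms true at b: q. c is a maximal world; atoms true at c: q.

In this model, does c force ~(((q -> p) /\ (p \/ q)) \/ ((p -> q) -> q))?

c ||-/- ~(((q -> p) /\ (p \/ q)) \/ ((p -> q) -> q)) since c is accessible from c and c ||- ((q -> p) /\ (p \/ q)) \/ ((p -> q) -> q).
c ||- ((q -> p) /\ (p \/ q)) \/ ((p -> q) -> q) via the disjunct (p -> q) -> q.

No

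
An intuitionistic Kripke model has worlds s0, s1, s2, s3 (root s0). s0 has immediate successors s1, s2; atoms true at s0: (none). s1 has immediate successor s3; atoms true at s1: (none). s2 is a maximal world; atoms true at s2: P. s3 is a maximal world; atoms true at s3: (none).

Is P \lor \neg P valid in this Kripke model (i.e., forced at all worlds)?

Not every world: s0 \nVdash P \lor \neg P.
s0 \nVdash P \lor \neg P: neither disjunct is forced at s0.
s0 lacks atom P, so s0 \nVdash P.

No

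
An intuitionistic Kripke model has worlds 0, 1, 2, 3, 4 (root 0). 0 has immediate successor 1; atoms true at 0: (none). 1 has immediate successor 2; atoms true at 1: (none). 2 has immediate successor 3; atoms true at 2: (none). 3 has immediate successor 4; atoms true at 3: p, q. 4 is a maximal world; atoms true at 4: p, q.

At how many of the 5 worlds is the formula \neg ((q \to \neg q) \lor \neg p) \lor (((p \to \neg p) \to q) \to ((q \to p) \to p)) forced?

5

0: forces it.
1: forces it.
2: forces it.
3: forces it.
4: forces it.
Worlds forcing the formula: {0, 1, 2, 3, 4}.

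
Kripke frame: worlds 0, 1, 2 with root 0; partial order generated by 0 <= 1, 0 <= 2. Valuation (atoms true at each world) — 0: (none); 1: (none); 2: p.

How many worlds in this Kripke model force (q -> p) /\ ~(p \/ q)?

0: does not force it — 0 ||-/- (q -> p) /\ ~(p \/ q) since 0 fails ~(p \/ q).
1: forces it.
2: does not force it — 2 ||-/- (q -> p) /\ ~(p \/ q) since 2 fails ~(p \/ q).
Worlds forcing the formula: {1}.

1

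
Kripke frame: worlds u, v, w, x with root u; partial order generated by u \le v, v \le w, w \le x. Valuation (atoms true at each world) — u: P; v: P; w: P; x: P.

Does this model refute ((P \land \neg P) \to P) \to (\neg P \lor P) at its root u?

No

u \Vdash ((P \land \neg P) \to P) \to (\neg P \lor P): every world accessible from u that forces (P \land \neg P) \to P (namely u, v, w, x) also forces \neg P \lor P.
So the root u forces ((P \land \neg P) \to P) \to (\neg P \lor P); the model is not a countermodel.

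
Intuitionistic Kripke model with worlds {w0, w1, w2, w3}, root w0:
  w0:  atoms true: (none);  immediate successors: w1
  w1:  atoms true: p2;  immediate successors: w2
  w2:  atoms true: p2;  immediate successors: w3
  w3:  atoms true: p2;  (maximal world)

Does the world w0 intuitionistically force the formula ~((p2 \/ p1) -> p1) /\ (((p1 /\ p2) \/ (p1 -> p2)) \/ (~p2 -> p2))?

Yes

w0 ||- ~((p2 \/ p1) -> p1) /\ (((p1 /\ p2) \/ (p1 -> p2)) \/ (~p2 -> p2)) since w0 forces both conjuncts.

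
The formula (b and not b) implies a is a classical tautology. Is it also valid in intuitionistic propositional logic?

This is an instance of ex falso quodlibet, which is intuitionistically derivable.
No world can force both b and not b, so the antecedent b and not b is never forced and the implication holds vacuously at every world.

Yes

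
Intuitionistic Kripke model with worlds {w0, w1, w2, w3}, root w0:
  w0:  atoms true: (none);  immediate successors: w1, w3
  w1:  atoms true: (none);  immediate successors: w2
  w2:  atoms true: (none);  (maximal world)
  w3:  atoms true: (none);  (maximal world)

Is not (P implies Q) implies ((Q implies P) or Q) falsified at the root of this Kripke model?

w0 forces not (P implies Q) implies ((Q implies P) or Q) vacuously: no world accessible from w0 forces the antecedent not (P implies Q).
So the root w0 forces not (P implies Q) implies ((Q implies P) or Q); the model is not a countermodel.

No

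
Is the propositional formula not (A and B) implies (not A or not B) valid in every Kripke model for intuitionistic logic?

This is the constructively invalid direction of De Morgan's law for conjunction, which is not intuitionistically valid.
A Kripke countermodel: worlds w0, w1, w2; order generated by w0 <= w1, w0 <= w2; atoms true at each world — w0:{}; w1:{A}; w2:{B}.
w0 does not force not (A and B) implies (not A or not B): already at w0 itself, w0 forces not (A and B) but w0 does not force not A or not B.
w0 does not force not A or not B: neither disjunct is forced at w0.
w0 does not force not A since w1 is accessible from w0 and w1 forces A.
So the root w0 does not force the formula.

No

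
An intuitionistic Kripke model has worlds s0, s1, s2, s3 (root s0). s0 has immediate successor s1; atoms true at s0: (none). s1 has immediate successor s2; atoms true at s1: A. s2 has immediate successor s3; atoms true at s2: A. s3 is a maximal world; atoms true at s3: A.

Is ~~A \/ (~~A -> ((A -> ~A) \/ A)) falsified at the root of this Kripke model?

No

s0 ||- ~~A \/ (~~A -> ((A -> ~A) \/ A)) via the disjunct ~~A.
So the root s0 forces ~~A \/ (~~A -> ((A -> ~A) \/ A)); the model is not a countermodel.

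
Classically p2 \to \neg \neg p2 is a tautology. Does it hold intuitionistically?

This is double-negation introduction, which is intuitionistically derivable.
If a world forces p2 then every accessible world forces p2 (persistence), so none forces \neg p2; hence \neg \neg p2.

Yes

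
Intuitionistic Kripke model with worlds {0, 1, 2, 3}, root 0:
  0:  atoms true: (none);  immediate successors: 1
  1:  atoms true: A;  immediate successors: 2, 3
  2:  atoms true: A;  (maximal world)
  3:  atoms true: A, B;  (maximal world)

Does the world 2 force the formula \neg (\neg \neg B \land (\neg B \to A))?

Yes

2 \Vdash \neg (\neg \neg B \land (\neg B \to A)): no world accessible from 2 forces \neg \neg B \land (\neg B \to A).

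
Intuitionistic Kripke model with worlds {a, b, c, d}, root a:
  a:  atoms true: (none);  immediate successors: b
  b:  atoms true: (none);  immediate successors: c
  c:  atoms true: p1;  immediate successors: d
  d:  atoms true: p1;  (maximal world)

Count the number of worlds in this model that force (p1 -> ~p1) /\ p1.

a: does not force it — a ||-/- (p1 -> ~p1) /\ p1 since a fails p1 -> ~p1.
b: does not force it — b ||-/- (p1 -> ~p1) /\ p1 since b fails p1 -> ~p1.
c: does not force it — c ||-/- (p1 -> ~p1) /\ p1 since c fails p1 -> ~p1.
d: does not force it.
Worlds forcing the formula: { }.

0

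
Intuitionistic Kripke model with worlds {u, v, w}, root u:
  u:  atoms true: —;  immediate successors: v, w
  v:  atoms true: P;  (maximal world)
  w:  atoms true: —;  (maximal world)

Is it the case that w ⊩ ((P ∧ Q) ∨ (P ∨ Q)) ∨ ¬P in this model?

Yes

w ⊩ ((P ∧ Q) ∨ (P ∨ Q)) ∨ ¬P via the disjunct ¬P.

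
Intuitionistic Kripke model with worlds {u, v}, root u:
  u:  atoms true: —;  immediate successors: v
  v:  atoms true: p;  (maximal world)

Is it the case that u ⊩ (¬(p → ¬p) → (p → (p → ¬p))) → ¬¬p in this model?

u ⊩ (¬(p → ¬p) → (p → (p → ¬p))) → ¬¬p vacuously: no world accessible from u forces the antecedent ¬(p → ¬p) → (p → (p → ¬p)).

Yes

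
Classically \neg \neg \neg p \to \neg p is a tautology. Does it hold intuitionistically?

Yes

This is triple-negation reduction, which is intuitionistically derivable.
Assume \neg \neg \neg p and suppose p. Then \neg \neg p (double-negation introduction), contradicting \neg \neg \neg p. So \neg p.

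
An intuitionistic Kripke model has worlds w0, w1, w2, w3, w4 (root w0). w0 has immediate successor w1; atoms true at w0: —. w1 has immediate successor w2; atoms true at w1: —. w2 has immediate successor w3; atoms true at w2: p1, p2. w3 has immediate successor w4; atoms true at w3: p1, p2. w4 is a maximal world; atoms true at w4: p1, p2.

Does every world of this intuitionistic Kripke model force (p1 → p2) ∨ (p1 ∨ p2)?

w0 ⊩ (p1 → p2) ∨ (p1 ∨ p2) via the disjunct p1 → p2.
Since the root w0 forces (p1 → p2) ∨ (p1 ∨ p2) and forcing is persistent (monotone upward), every world forces it.

Yes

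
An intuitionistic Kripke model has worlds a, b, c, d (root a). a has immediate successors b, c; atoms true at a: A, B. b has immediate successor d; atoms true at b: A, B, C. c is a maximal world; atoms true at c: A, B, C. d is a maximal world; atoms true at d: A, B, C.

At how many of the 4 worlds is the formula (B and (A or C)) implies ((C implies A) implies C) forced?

a: does not force it — a does not force (B and (A or C)) implies ((C implies A) implies C): already at a itself, a forces B and (A or C) but a does not force (C implies A) implies C.
b: forces it.
c: forces it.
d: forces it.
Worlds forcing the formula: {b, c, d}.

3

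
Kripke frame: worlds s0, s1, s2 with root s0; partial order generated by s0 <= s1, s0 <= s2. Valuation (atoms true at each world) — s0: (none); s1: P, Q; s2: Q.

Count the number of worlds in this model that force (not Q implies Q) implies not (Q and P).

s0: does not force it — s0 does not force (not Q implies Q) implies not (Q and P): already at s0 itself, s0 forces not Q implies Q but s0 does not force not (Q and P).
s1: does not force it — s1 does not force (not Q implies Q) implies not (Q and P): already at s1 itself, s1 forces not Q implies Q but s1 does not force not (Q and P).
s2: forces it.
Worlds forcing the formula: {s2}.

1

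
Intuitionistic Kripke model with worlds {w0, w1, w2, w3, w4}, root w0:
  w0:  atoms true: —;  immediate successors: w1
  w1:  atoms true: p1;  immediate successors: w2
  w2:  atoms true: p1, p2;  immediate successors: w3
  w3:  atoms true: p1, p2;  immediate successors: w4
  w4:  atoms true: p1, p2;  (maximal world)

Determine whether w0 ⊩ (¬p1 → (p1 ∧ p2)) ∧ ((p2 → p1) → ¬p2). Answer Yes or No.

w0 ⊮ (¬p1 → (p1 ∧ p2)) ∧ ((p2 → p1) → ¬p2) since w0 fails (p2 → p1) → ¬p2.

No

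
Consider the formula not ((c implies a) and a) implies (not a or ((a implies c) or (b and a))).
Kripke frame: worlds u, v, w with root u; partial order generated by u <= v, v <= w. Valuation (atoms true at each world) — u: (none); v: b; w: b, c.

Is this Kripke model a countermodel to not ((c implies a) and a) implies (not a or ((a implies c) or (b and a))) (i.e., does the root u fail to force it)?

u forces not ((c implies a) and a) implies (not a or ((a implies c) or (b and a))): every world accessible from u that forces not ((c implies a) and a) (namely u, v, w) also forces not a or ((a implies c) or (b and a)).
So the root u forces not ((c implies a) and a) implies (not a or ((a implies c) or (b and a))); the model is not a countermodel.

No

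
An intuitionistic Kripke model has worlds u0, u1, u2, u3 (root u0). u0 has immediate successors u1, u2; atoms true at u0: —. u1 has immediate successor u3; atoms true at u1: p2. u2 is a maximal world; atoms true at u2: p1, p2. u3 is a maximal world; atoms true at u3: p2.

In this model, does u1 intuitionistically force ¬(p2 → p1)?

Yes

u1 ⊩ ¬(p2 → p1): no world accessible from u1 forces p2 → p1.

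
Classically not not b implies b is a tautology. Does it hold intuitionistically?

This is double-negation elimination, which is not intuitionistically valid.
A Kripke countermodel: worlds u0, u1; order generated by u0 <= u1; atoms true at each world — u0:{}; u1:{b}.
u0 does not force not not b implies b: already at u0 itself, u0 forces not not b but u0 does not force b.
u0 lacks atom b, so u0 does not force b.
So the root u0 does not force the formula.

No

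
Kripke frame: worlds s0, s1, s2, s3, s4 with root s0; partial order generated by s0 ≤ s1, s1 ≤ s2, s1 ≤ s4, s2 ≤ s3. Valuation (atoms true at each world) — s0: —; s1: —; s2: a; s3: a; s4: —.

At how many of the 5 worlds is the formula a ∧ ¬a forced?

0

s0: does not force it — s0 ⊮ a ∧ ¬a since s0 fails a.
s1: does not force it — s1 ⊮ a ∧ ¬a since s1 fails a.
s2: does not force it.
s3: does not force it.
s4: does not force it.
Worlds forcing the formula: { }.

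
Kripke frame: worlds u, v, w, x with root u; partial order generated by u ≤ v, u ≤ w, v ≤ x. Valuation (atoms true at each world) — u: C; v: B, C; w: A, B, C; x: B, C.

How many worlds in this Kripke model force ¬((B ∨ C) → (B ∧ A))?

u: does not force it — u ⊮ ¬((B ∨ C) → (B ∧ A)) since w is accessible from u and w ⊩ (B ∨ C) → (B ∧ A).
v: forces it.
w: does not force it — w ⊮ ¬((B ∨ C) → (B ∧ A)) since w is accessible from w and w ⊩ (B ∨ C) → (B ∧ A).
x: forces it.
Worlds forcing the formula: {v, x}.

2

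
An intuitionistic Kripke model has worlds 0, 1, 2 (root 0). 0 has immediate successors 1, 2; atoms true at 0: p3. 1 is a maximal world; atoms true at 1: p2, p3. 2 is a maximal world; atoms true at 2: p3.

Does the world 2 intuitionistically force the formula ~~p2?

No

2 ||-/- ~~p2 since 2 is accessible from 2 and 2 ||- ~p2.
2 ||- ~p2: no world accessible from 2 forces p2.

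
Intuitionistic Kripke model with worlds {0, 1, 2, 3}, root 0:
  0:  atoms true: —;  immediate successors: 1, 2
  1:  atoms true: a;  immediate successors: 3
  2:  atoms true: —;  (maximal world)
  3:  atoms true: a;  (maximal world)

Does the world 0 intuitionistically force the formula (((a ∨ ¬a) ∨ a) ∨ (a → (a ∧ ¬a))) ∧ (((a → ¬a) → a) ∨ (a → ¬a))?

0 ⊮ (((a ∨ ¬a) ∨ a) ∨ (a → (a ∧ ¬a))) ∧ (((a → ¬a) → a) ∨ (a → ¬a)) since 0 fails ((a ∨ ¬a) ∨ a) ∨ (a → (a ∧ ¬a)).

No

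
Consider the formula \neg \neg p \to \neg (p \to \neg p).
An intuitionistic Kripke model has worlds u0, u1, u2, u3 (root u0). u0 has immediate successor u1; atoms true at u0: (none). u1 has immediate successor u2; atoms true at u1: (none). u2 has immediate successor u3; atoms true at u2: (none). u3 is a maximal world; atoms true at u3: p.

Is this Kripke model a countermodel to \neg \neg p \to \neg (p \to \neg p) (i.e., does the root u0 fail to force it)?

u0 \Vdash \neg \neg p \to \neg (p \to \neg p): every world accessible from u0 that forces \neg \neg p (namely u0, u1, u2, u3) also forces \neg (p \to \neg p).
So the root u0 forces \neg \neg p \to \neg (p \to \neg p); the model is not a countermodel.

No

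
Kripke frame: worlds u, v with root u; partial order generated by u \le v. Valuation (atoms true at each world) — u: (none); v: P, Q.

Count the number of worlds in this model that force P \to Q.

u: forces it.
v: forces it.
Worlds forcing the formula: {u, v}.

2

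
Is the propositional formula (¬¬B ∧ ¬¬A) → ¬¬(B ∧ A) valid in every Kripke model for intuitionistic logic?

Yes

This is the distribution of double negation over conjunction, which is intuitionistically derivable.
Assume ¬¬B, ¬¬A, and ¬(B ∧ A). From B we'd get ¬A (since B ∧ A is refuted), contradicting ¬¬A; so ¬B, contradicting ¬¬B.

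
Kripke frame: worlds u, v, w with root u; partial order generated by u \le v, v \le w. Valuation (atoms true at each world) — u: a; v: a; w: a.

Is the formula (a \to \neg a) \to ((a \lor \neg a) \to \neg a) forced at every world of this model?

u \Vdash (a \to \neg a) \to ((a \lor \neg a) \to \neg a) vacuously: no world accessible from u forces the antecedent a \to \neg a.
Since the root u forces (a \to \neg a) \to ((a \lor \neg a) \to \neg a) and forcing is persistent (monotone upward), every world forces it.

Yes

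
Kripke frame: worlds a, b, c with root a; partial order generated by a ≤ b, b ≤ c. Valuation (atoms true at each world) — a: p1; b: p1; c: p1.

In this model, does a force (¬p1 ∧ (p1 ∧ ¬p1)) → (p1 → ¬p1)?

a ⊩ (¬p1 ∧ (p1 ∧ ¬p1)) → (p1 → ¬p1) vacuously: no world accessible from a forces the antecedent ¬p1 ∧ (p1 ∧ ¬p1).

Yes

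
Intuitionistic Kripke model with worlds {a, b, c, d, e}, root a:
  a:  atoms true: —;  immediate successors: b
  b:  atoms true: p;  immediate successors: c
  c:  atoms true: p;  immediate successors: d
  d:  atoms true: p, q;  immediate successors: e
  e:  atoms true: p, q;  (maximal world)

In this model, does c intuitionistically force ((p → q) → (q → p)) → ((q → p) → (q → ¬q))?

No

c ⊮ ((p → q) → (q → p)) → ((q → p) → (q → ¬q)): already at c itself, c ⊩ (p → q) → (q → p) but c ⊮ (q → p) → (q → ¬q).
c ⊮ (q → p) → (q → ¬q): already at c itself, c ⊩ q → p but c ⊮ q → ¬q.
c ⊮ q → ¬q: at the accessible world d, d ⊩ q but d ⊮ ¬q.
d ⊮ ¬q since d is accessible from d and d ⊩ q.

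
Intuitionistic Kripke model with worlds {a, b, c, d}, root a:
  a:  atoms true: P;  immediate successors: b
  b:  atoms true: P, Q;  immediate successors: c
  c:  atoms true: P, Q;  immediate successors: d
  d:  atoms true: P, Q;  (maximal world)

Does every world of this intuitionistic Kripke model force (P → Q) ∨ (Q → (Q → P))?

a ⊩ (P → Q) ∨ (Q → (Q → P)) via the disjunct Q → (Q → P).
Since the root a forces (P → Q) ∨ (Q → (Q → P)) and forcing is persistent (monotone upward), every world forces it.

Yes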